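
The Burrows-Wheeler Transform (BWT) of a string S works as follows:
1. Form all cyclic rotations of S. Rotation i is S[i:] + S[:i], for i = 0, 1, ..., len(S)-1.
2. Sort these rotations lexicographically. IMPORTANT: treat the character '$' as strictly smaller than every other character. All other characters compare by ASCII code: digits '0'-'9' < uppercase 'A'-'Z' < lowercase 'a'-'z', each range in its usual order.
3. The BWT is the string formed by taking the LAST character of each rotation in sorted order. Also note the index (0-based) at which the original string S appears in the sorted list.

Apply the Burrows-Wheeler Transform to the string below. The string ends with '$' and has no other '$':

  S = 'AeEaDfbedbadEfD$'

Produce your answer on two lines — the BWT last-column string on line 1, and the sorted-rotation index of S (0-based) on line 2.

All 16 rotations (rotation i = S[i:]+S[:i]):
  rot[0] = AeEaDfbedbadEfD$
  rot[1] = eEaDfbedbadEfD$A
  rot[2] = EaDfbedbadEfD$Ae
  rot[3] = aDfbedbadEfD$AeE
  rot[4] = DfbedbadEfD$AeEa
  rot[5] = fbedbadEfD$AeEaD
  rot[6] = bedbadEfD$AeEaDf
  rot[7] = edbadEfD$AeEaDfb
  rot[8] = dbadEfD$AeEaDfbe
  rot[9] = badEfD$AeEaDfbed
  rot[10] = adEfD$AeEaDfbedb
  rot[11] = dEfD$AeEaDfbedba
  rot[12] = EfD$AeEaDfbedbad
  rot[13] = fD$AeEaDfbedbadE
  rot[14] = D$AeEaDfbedbadEf
  rot[15] = $AeEaDfbedbadEfD
Sorted (with $ < everything):
  sorted[0] = $AeEaDfbedbadEfD  (last char: 'D')
  sorted[1] = AeEaDfbedbadEfD$  (last char: '$')
  sorted[2] = D$AeEaDfbedbadEf  (last char: 'f')
  sorted[3] = DfbedbadEfD$AeEa  (last char: 'a')
  sorted[4] = EaDfbedbadEfD$Ae  (last char: 'e')
  sorted[5] = EfD$AeEaDfbedbad  (last char: 'd')
  sorted[6] = aDfbedbadEfD$AeE  (last char: 'E')
  sorted[7] = adEfD$AeEaDfbedb  (last char: 'b')
  sorted[8] = badEfD$AeEaDfbed  (last char: 'd')
  sorted[9] = bedbadEfD$AeEaDf  (last char: 'f')
  sorted[10] = dEfD$AeEaDfbedba  (last char: 'a')
  sorted[11] = dbadEfD$AeEaDfbe  (last char: 'e')
  sorted[12] = eEaDfbedbadEfD$A  (last char: 'A')
  sorted[13] = edbadEfD$AeEaDfb  (last char: 'b')
  sorted[14] = fD$AeEaDfbedbadE  (last char: 'E')
  sorted[15] = fbedbadEfD$AeEaD  (last char: 'D')
Last column: D$faedEbdfaeAbED
Original string S is at sorted index 1

Answer: D$faedEbdfaeAbED
1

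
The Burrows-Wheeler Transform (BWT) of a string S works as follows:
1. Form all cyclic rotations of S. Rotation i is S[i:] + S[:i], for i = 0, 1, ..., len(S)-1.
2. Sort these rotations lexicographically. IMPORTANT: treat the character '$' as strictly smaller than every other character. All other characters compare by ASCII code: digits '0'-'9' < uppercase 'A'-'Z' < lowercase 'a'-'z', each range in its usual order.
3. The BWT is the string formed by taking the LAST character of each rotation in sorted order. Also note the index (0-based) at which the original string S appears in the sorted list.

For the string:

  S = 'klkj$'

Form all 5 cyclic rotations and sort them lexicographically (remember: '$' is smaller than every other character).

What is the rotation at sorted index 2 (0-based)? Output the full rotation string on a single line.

All 5 rotations (rotation i = S[i:]+S[:i]):
  rot[0] = klkj$
  rot[1] = lkj$k
  rot[2] = kj$kl
  rot[3] = j$klk
  rot[4] = $klkj
Sorted (with $ < everything):
  sorted[0] = $klkj
  sorted[1] = j$klk
  sorted[2] = kj$kl
  sorted[3] = klkj$
  sorted[4] = lkj$k
sorted[2] = kj$kl

Answer: kj$kl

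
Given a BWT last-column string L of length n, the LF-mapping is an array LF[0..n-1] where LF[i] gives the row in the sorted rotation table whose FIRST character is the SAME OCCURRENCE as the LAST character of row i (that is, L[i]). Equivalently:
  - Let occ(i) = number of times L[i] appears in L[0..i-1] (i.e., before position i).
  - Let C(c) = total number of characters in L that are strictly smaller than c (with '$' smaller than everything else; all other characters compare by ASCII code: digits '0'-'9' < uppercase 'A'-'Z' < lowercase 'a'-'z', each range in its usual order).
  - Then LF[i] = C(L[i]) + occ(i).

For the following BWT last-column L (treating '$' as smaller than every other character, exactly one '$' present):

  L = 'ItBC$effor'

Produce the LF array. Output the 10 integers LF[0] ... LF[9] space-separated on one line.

Char counts: '$':1, 'B':1, 'C':1, 'I':1, 'e':1, 'f':2, 'o':1, 'r':1, 't':1
C (first-col start): C('$')=0, C('B')=1, C('C')=2, C('I')=3, C('e')=4, C('f')=5, C('o')=7, C('r')=8, C('t')=9
L[0]='I': occ=0, LF[0]=C('I')+0=3+0=3
L[1]='t': occ=0, LF[1]=C('t')+0=9+0=9
L[2]='B': occ=0, LF[2]=C('B')+0=1+0=1
L[3]='C': occ=0, LF[3]=C('C')+0=2+0=2
L[4]='$': occ=0, LF[4]=C('$')+0=0+0=0
L[5]='e': occ=0, LF[5]=C('e')+0=4+0=4
L[6]='f': occ=0, LF[6]=C('f')+0=5+0=5
L[7]='f': occ=1, LF[7]=C('f')+1=5+1=6
L[8]='o': occ=0, LF[8]=C('o')+0=7+0=7
L[9]='r': occ=0, LF[9]=C('r')+0=8+0=8

Answer: 3 9 1 2 0 4 5 6 7 8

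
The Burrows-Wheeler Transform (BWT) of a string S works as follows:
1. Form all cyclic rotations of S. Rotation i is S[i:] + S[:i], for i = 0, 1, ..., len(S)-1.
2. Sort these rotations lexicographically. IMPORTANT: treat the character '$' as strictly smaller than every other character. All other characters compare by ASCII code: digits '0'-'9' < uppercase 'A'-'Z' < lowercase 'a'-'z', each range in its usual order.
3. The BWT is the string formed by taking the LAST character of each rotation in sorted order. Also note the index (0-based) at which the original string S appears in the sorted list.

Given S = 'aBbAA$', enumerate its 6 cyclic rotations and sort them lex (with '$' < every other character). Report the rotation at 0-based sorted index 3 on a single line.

Answer: BbAA$a

Derivation:
All 6 rotations (rotation i = S[i:]+S[:i]):
  rot[0] = aBbAA$
  rot[1] = BbAA$a
  rot[2] = bAA$aB
  rot[3] = AA$aBb
  rot[4] = A$aBbA
  rot[5] = $aBbAA
Sorted (with $ < everything):
  sorted[0] = $aBbAA
  sorted[1] = A$aBbA
  sorted[2] = AA$aBb
  sorted[3] = BbAA$a
  sorted[4] = aBbAA$
  sorted[5] = bAA$aB
sorted[3] = BbAA$a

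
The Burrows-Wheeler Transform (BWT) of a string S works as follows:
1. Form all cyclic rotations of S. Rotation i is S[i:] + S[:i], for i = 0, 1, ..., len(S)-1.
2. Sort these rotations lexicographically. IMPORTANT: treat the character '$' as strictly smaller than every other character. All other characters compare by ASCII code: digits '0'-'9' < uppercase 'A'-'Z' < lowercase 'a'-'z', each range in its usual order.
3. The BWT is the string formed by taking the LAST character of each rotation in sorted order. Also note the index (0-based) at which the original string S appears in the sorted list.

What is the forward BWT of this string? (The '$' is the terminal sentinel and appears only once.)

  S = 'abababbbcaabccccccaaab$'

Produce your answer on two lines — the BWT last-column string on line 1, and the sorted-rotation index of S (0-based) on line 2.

Answer: bcaca$bbaaaaabbacbccccb
5

Derivation:
All 23 rotations (rotation i = S[i:]+S[:i]):
  rot[0] = abababbbcaabccccccaaab$
  rot[1] = bababbbcaabccccccaaab$a
  rot[2] = ababbbcaabccccccaaab$ab
  rot[3] = babbbcaabccccccaaab$aba
  rot[4] = abbbcaabccccccaaab$abab
  rot[5] = bbbcaabccccccaaab$ababa
  rot[6] = bbcaabccccccaaab$ababab
  rot[7] = bcaabccccccaaab$abababb
  rot[8] = caabccccccaaab$abababbb
  rot[9] = aabccccccaaab$abababbbc
  rot[10] = abccccccaaab$abababbbca
  rot[11] = bccccccaaab$abababbbcaa
  rot[12] = ccccccaaab$abababbbcaab
  rot[13] = cccccaaab$abababbbcaabc
  rot[14] = ccccaaab$abababbbcaabcc
  rot[15] = cccaaab$abababbbcaabccc
  rot[16] = ccaaab$abababbbcaabcccc
  rot[17] = caaab$abababbbcaabccccc
  rot[18] = aaab$abababbbcaabcccccc
  rot[19] = aab$abababbbcaabcccccca
  rot[20] = ab$abababbbcaabccccccaa
  rot[21] = b$abababbbcaabccccccaaa
  rot[22] = $abababbbcaabccccccaaab
Sorted (with $ < everything):
  sorted[0] = $abababbbcaabccccccaaab  (last char: 'b')
  sorted[1] = aaab$abababbbcaabcccccc  (last char: 'c')
  sorted[2] = aab$abababbbcaabcccccca  (last char: 'a')
  sorted[3] = aabccccccaaab$abababbbc  (last char: 'c')
  sorted[4] = ab$abababbbcaabccccccaa  (last char: 'a')
  sorted[5] = abababbbcaabccccccaaab$  (last char: '$')
  sorted[6] = ababbbcaabccccccaaab$ab  (last char: 'b')
  sorted[7] = abbbcaabccccccaaab$abab  (last char: 'b')
  sorted[8] = abccccccaaab$abababbbca  (last char: 'a')
  sorted[9] = b$abababbbcaabccccccaaa  (last char: 'a')
  sorted[10] = bababbbcaabccccccaaab$a  (last char: 'a')
  sorted[11] = babbbcaabccccccaaab$aba  (last char: 'a')
  sorted[12] = bbbcaabccccccaaab$ababa  (last char: 'a')
  sorted[13] = bbcaabccccccaaab$ababab  (last char: 'b')
  sorted[14] = bcaabccccccaaab$abababb  (last char: 'b')
  sorted[15] = bccccccaaab$abababbbcaa  (last char: 'a')
  sorted[16] = caaab$abababbbcaabccccc  (last char: 'c')
  sorted[17] = caabccccccaaab$abababbb  (last char: 'b')
  sorted[18] = ccaaab$abababbbcaabcccc  (last char: 'c')
  sorted[19] = cccaaab$abababbbcaabccc  (last char: 'c')
  sorted[20] = ccccaaab$abababbbcaabcc  (last char: 'c')
  sorted[21] = cccccaaab$abababbbcaabc  (last char: 'c')
  sorted[22] = ccccccaaab$abababbbcaab  (last char: 'b')
Last column: bcaca$bbaaaaabbacbccccb
Original string S is at sorted index 5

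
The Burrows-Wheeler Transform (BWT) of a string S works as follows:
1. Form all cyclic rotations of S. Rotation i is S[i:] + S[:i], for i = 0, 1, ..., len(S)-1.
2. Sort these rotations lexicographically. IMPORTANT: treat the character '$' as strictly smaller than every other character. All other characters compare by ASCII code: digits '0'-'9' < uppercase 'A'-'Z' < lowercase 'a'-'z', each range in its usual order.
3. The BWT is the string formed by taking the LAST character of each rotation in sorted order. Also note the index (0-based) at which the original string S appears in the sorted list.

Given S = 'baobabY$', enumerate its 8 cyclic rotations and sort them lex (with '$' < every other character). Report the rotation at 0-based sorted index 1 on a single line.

All 8 rotations (rotation i = S[i:]+S[:i]):
  rot[0] = baobabY$
  rot[1] = aobabY$b
  rot[2] = obabY$ba
  rot[3] = babY$bao
  rot[4] = abY$baob
  rot[5] = bY$baoba
  rot[6] = Y$baobab
  rot[7] = $baobabY
Sorted (with $ < everything):
  sorted[0] = $baobabY
  sorted[1] = Y$baobab
  sorted[2] = abY$baob
  sorted[3] = aobabY$b
  sorted[4] = bY$baoba
  sorted[5] = babY$bao
  sorted[6] = baobabY$
  sorted[7] = obabY$ba
sorted[1] = Y$baobab

Answer: Y$baobab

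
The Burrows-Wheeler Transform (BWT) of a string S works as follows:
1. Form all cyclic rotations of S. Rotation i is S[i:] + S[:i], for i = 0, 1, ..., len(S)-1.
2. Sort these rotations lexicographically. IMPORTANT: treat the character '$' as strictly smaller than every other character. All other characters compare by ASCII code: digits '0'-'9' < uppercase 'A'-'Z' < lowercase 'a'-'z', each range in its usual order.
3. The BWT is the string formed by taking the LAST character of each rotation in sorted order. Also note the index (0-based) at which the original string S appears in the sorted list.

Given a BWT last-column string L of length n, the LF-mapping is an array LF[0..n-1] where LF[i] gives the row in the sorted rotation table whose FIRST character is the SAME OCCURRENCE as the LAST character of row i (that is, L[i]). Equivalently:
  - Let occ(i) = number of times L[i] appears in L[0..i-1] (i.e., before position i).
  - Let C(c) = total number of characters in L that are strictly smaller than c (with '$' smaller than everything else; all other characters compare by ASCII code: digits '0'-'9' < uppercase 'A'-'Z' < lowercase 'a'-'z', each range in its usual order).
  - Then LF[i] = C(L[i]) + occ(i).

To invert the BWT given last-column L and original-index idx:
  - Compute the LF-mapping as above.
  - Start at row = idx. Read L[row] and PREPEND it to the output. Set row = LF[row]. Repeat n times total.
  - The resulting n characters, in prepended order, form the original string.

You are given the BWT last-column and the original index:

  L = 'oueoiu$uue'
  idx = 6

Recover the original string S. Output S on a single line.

Answer: ueeuuuoio$

Derivation:
LF mapping: 4 6 1 5 3 7 0 8 9 2
Walk LF starting at row 6, prepending L[row]:
  step 1: row=6, L[6]='$', prepend. Next row=LF[6]=0
  step 2: row=0, L[0]='o', prepend. Next row=LF[0]=4
  step 3: row=4, L[4]='i', prepend. Next row=LF[4]=3
  step 4: row=3, L[3]='o', prepend. Next row=LF[3]=5
  step 5: row=5, L[5]='u', prepend. Next row=LF[5]=7
  step 6: row=7, L[7]='u', prepend. Next row=LF[7]=8
  step 7: row=8, L[8]='u', prepend. Next row=LF[8]=9
  step 8: row=9, L[9]='e', prepend. Next row=LF[9]=2
  step 9: row=2, L[2]='e', prepend. Next row=LF[2]=1
  step 10: row=1, L[1]='u', prepend. Next row=LF[1]=6
Reversed output: ueeuuuoio$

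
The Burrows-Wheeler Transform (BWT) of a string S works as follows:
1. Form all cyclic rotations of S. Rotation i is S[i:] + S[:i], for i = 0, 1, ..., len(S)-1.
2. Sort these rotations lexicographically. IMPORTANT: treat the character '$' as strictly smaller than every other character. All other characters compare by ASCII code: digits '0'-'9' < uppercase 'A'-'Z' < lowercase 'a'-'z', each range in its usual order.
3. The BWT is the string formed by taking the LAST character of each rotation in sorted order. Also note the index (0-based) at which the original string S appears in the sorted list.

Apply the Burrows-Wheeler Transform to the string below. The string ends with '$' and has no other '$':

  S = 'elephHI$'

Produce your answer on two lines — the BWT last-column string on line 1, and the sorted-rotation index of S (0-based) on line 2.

Answer: IhH$lpee
3

Derivation:
All 8 rotations (rotation i = S[i:]+S[:i]):
  rot[0] = elephHI$
  rot[1] = lephHI$e
  rot[2] = ephHI$el
  rot[3] = phHI$ele
  rot[4] = hHI$elep
  rot[5] = HI$eleph
  rot[6] = I$elephH
  rot[7] = $elephHI
Sorted (with $ < everything):
  sorted[0] = $elephHI  (last char: 'I')
  sorted[1] = HI$eleph  (last char: 'h')
  sorted[2] = I$elephH  (last char: 'H')
  sorted[3] = elephHI$  (last char: '$')
  sorted[4] = ephHI$el  (last char: 'l')
  sorted[5] = hHI$elep  (last char: 'p')
  sorted[6] = lephHI$e  (last char: 'e')
  sorted[7] = phHI$ele  (last char: 'e')
Last column: IhH$lpee
Original string S is at sorted index 3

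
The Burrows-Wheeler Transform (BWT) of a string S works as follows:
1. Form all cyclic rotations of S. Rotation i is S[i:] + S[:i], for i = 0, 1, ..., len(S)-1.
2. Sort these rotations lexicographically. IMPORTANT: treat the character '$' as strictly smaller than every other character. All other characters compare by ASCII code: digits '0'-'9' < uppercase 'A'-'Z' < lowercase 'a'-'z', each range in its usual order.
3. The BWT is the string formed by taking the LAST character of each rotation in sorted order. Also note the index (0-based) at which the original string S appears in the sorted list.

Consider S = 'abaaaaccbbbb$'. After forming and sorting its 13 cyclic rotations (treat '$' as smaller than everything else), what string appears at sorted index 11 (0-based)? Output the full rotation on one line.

All 13 rotations (rotation i = S[i:]+S[:i]):
  rot[0] = abaaaaccbbbb$
  rot[1] = baaaaccbbbb$a
  rot[2] = aaaaccbbbb$ab
  rot[3] = aaaccbbbb$aba
  rot[4] = aaccbbbb$abaa
  rot[5] = accbbbb$abaaa
  rot[6] = ccbbbb$abaaaa
  rot[7] = cbbbb$abaaaac
  rot[8] = bbbb$abaaaacc
  rot[9] = bbb$abaaaaccb
  rot[10] = bb$abaaaaccbb
  rot[11] = b$abaaaaccbbb
  rot[12] = $abaaaaccbbbb
Sorted (with $ < everything):
  sorted[0] = $abaaaaccbbbb
  sorted[1] = aaaaccbbbb$ab
  sorted[2] = aaaccbbbb$aba
  sorted[3] = aaccbbbb$abaa
  sorted[4] = abaaaaccbbbb$
  sorted[5] = accbbbb$abaaa
  sorted[6] = b$abaaaaccbbb
  sorted[7] = baaaaccbbbb$a
  sorted[8] = bb$abaaaaccbb
  sorted[9] = bbb$abaaaaccb
  sorted[10] = bbbb$abaaaacc
  sorted[11] = cbbbb$abaaaac
  sorted[12] = ccbbbb$abaaaa
sorted[11] = cbbbb$abaaaac

Answer: cbbbb$abaaaac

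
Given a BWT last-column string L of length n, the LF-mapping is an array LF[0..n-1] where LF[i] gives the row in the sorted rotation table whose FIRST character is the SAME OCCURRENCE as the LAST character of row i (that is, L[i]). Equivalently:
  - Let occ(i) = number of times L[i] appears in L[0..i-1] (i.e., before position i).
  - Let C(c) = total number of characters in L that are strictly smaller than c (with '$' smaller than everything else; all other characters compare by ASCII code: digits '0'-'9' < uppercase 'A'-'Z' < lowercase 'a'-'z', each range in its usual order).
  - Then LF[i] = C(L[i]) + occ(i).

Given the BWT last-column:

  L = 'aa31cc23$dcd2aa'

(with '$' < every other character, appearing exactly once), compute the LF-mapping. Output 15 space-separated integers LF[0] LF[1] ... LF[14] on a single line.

Answer: 6 7 4 1 10 11 2 5 0 13 12 14 3 8 9

Derivation:
Char counts: '$':1, '1':1, '2':2, '3':2, 'a':4, 'c':3, 'd':2
C (first-col start): C('$')=0, C('1')=1, C('2')=2, C('3')=4, C('a')=6, C('c')=10, C('d')=13
L[0]='a': occ=0, LF[0]=C('a')+0=6+0=6
L[1]='a': occ=1, LF[1]=C('a')+1=6+1=7
L[2]='3': occ=0, LF[2]=C('3')+0=4+0=4
L[3]='1': occ=0, LF[3]=C('1')+0=1+0=1
L[4]='c': occ=0, LF[4]=C('c')+0=10+0=10
L[5]='c': occ=1, LF[5]=C('c')+1=10+1=11
L[6]='2': occ=0, LF[6]=C('2')+0=2+0=2
L[7]='3': occ=1, LF[7]=C('3')+1=4+1=5
L[8]='$': occ=0, LF[8]=C('$')+0=0+0=0
L[9]='d': occ=0, LF[9]=C('d')+0=13+0=13
L[10]='c': occ=2, LF[10]=C('c')+2=10+2=12
L[11]='d': occ=1, LF[11]=C('d')+1=13+1=14
L[12]='2': occ=1, LF[12]=C('2')+1=2+1=3
L[13]='a': occ=2, LF[13]=C('a')+2=6+2=8
L[14]='a': occ=3, LF[14]=C('a')+3=6+3=9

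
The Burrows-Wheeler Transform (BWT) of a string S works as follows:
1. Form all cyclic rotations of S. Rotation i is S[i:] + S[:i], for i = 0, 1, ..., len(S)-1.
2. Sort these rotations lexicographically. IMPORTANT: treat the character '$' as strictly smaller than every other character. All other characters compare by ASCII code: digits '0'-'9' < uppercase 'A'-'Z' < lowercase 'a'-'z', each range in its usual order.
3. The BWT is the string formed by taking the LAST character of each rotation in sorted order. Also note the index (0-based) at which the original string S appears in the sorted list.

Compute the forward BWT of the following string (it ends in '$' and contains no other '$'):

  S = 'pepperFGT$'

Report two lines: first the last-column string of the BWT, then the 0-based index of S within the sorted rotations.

All 10 rotations (rotation i = S[i:]+S[:i]):
  rot[0] = pepperFGT$
  rot[1] = epperFGT$p
  rot[2] = pperFGT$pe
  rot[3] = perFGT$pep
  rot[4] = erFGT$pepp
  rot[5] = rFGT$peppe
  rot[6] = FGT$pepper
  rot[7] = GT$pepperF
  rot[8] = T$pepperFG
  rot[9] = $pepperFGT
Sorted (with $ < everything):
  sorted[0] = $pepperFGT  (last char: 'T')
  sorted[1] = FGT$pepper  (last char: 'r')
  sorted[2] = GT$pepperF  (last char: 'F')
  sorted[3] = T$pepperFG  (last char: 'G')
  sorted[4] = epperFGT$p  (last char: 'p')
  sorted[5] = erFGT$pepp  (last char: 'p')
  sorted[6] = pepperFGT$  (last char: '$')
  sorted[7] = perFGT$pep  (last char: 'p')
  sorted[8] = pperFGT$pe  (last char: 'e')
  sorted[9] = rFGT$peppe  (last char: 'e')
Last column: TrFGpp$pee
Original string S is at sorted index 6

Answer: TrFGpp$pee
6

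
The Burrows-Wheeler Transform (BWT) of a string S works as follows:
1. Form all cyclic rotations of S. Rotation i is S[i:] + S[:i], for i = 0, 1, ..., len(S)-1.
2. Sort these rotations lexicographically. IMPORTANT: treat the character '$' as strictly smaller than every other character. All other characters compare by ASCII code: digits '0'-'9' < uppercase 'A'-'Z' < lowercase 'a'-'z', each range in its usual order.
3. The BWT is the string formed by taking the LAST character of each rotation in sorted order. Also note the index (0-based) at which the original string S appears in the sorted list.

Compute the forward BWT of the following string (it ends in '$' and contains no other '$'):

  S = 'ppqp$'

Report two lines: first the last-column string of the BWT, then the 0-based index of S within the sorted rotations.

Answer: pq$pp
2

Derivation:
All 5 rotations (rotation i = S[i:]+S[:i]):
  rot[0] = ppqp$
  rot[1] = pqp$p
  rot[2] = qp$pp
  rot[3] = p$ppq
  rot[4] = $ppqp
Sorted (with $ < everything):
  sorted[0] = $ppqp  (last char: 'p')
  sorted[1] = p$ppq  (last char: 'q')
  sorted[2] = ppqp$  (last char: '$')
  sorted[3] = pqp$p  (last char: 'p')
  sorted[4] = qp$pp  (last char: 'p')
Last column: pq$pp
Original string S is at sorted index 2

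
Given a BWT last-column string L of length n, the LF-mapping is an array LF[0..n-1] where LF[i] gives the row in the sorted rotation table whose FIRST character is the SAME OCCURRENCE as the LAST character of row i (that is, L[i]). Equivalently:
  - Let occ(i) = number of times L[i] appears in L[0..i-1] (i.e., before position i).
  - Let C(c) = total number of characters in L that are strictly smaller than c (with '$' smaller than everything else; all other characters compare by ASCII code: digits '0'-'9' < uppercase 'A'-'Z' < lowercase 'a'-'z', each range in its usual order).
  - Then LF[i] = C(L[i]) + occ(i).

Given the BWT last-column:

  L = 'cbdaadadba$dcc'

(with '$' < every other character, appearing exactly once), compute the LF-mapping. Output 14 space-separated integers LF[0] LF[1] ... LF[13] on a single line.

Answer: 7 5 10 1 2 11 3 12 6 4 0 13 8 9

Derivation:
Char counts: '$':1, 'a':4, 'b':2, 'c':3, 'd':4
C (first-col start): C('$')=0, C('a')=1, C('b')=5, C('c')=7, C('d')=10
L[0]='c': occ=0, LF[0]=C('c')+0=7+0=7
L[1]='b': occ=0, LF[1]=C('b')+0=5+0=5
L[2]='d': occ=0, LF[2]=C('d')+0=10+0=10
L[3]='a': occ=0, LF[3]=C('a')+0=1+0=1
L[4]='a': occ=1, LF[4]=C('a')+1=1+1=2
L[5]='d': occ=1, LF[5]=C('d')+1=10+1=11
L[6]='a': occ=2, LF[6]=C('a')+2=1+2=3
L[7]='d': occ=2, LF[7]=C('d')+2=10+2=12
L[8]='b': occ=1, LF[8]=C('b')+1=5+1=6
L[9]='a': occ=3, LF[9]=C('a')+3=1+3=4
L[10]='$': occ=0, LF[10]=C('$')+0=0+0=0
L[11]='d': occ=3, LF[11]=C('d')+3=10+3=13
L[12]='c': occ=1, LF[12]=C('c')+1=7+1=8
L[13]='c': occ=2, LF[13]=C('c')+2=7+2=9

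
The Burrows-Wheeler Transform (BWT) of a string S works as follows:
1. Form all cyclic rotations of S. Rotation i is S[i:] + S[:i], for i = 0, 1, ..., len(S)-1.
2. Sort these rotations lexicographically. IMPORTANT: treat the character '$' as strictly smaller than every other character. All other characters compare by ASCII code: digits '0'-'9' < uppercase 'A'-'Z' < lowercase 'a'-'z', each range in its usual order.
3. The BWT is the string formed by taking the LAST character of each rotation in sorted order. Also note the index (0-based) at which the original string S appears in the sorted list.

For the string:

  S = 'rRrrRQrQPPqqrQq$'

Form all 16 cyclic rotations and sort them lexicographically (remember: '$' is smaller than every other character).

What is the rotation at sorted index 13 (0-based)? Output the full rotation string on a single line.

Answer: rRQrQPPqqrQq$rRr

Derivation:
All 16 rotations (rotation i = S[i:]+S[:i]):
  rot[0] = rRrrRQrQPPqqrQq$
  rot[1] = RrrRQrQPPqqrQq$r
  rot[2] = rrRQrQPPqqrQq$rR
  rot[3] = rRQrQPPqqrQq$rRr
  rot[4] = RQrQPPqqrQq$rRrr
  rot[5] = QrQPPqqrQq$rRrrR
  rot[6] = rQPPqqrQq$rRrrRQ
  rot[7] = QPPqqrQq$rRrrRQr
  rot[8] = PPqqrQq$rRrrRQrQ
  rot[9] = PqqrQq$rRrrRQrQP
  rot[10] = qqrQq$rRrrRQrQPP
  rot[11] = qrQq$rRrrRQrQPPq
  rot[12] = rQq$rRrrRQrQPPqq
  rot[13] = Qq$rRrrRQrQPPqqr
  rot[14] = q$rRrrRQrQPPqqrQ
  rot[15] = $rRrrRQrQPPqqrQq
Sorted (with $ < everything):
  sorted[0] = $rRrrRQrQPPqqrQq
  sorted[1] = PPqqrQq$rRrrRQrQ
  sorted[2] = PqqrQq$rRrrRQrQP
  sorted[3] = QPPqqrQq$rRrrRQr
  sorted[4] = Qq$rRrrRQrQPPqqr
  sorted[5] = QrQPPqqrQq$rRrrR
  sorted[6] = RQrQPPqqrQq$rRrr
  sorted[7] = RrrRQrQPPqqrQq$r
  sorted[8] = q$rRrrRQrQPPqqrQ
  sorted[9] = qqrQq$rRrrRQrQPP
  sorted[10] = qrQq$rRrrRQrQPPq
  sorted[11] = rQPPqqrQq$rRrrRQ
  sorted[12] = rQq$rRrrRQrQPPqq
  sorted[13] = rRQrQPPqqrQq$rRr
  sorted[14] = rRrrRQrQPPqqrQq$
  sorted[15] = rrRQrQPPqqrQq$rR
sorted[13] = rRQrQPPqqrQq$rRr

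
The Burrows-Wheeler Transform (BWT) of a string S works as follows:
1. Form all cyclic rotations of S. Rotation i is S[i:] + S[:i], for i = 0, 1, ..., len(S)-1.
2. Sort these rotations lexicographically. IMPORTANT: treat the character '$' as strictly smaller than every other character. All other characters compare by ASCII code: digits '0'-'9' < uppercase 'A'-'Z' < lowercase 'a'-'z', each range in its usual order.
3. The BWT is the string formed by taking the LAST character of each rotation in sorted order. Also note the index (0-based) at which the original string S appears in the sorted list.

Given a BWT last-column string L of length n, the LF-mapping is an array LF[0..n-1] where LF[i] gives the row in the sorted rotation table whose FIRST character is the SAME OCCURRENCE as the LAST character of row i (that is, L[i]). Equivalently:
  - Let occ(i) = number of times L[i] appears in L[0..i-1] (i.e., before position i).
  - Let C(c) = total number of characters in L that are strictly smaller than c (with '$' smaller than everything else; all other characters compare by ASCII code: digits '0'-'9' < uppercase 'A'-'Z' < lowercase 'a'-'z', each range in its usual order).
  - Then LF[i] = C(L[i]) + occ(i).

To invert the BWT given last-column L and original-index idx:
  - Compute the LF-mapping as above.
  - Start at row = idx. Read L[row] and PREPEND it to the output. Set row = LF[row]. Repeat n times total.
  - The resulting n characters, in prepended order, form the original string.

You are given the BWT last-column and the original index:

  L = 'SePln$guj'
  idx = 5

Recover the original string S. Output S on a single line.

LF mapping: 2 3 1 6 7 0 4 8 5
Walk LF starting at row 5, prepending L[row]:
  step 1: row=5, L[5]='$', prepend. Next row=LF[5]=0
  step 2: row=0, L[0]='S', prepend. Next row=LF[0]=2
  step 3: row=2, L[2]='P', prepend. Next row=LF[2]=1
  step 4: row=1, L[1]='e', prepend. Next row=LF[1]=3
  step 5: row=3, L[3]='l', prepend. Next row=LF[3]=6
  step 6: row=6, L[6]='g', prepend. Next row=LF[6]=4
  step 7: row=4, L[4]='n', prepend. Next row=LF[4]=7
  step 8: row=7, L[7]='u', prepend. Next row=LF[7]=8
  step 9: row=8, L[8]='j', prepend. Next row=LF[8]=5
Reversed output: junglePS$

Answer: junglePS$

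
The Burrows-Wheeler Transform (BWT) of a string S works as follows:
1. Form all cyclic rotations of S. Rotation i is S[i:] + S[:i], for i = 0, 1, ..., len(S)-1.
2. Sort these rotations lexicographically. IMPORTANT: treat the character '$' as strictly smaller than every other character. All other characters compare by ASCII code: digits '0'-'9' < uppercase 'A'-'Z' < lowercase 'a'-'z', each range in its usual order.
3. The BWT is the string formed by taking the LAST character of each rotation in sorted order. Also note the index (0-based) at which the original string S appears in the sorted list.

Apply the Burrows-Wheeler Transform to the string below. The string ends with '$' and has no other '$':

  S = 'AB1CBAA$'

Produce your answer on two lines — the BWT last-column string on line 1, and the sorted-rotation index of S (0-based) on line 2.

All 8 rotations (rotation i = S[i:]+S[:i]):
  rot[0] = AB1CBAA$
  rot[1] = B1CBAA$A
  rot[2] = 1CBAA$AB
  rot[3] = CBAA$AB1
  rot[4] = BAA$AB1C
  rot[5] = AA$AB1CB
  rot[6] = A$AB1CBA
  rot[7] = $AB1CBAA
Sorted (with $ < everything):
  sorted[0] = $AB1CBAA  (last char: 'A')
  sorted[1] = 1CBAA$AB  (last char: 'B')
  sorted[2] = A$AB1CBA  (last char: 'A')
  sorted[3] = AA$AB1CB  (last char: 'B')
  sorted[4] = AB1CBAA$  (last char: '$')
  sorted[5] = B1CBAA$A  (last char: 'A')
  sorted[6] = BAA$AB1C  (last char: 'C')
  sorted[7] = CBAA$AB1  (last char: '1')
Last column: ABAB$AC1
Original string S is at sorted index 4

Answer: ABAB$AC1
4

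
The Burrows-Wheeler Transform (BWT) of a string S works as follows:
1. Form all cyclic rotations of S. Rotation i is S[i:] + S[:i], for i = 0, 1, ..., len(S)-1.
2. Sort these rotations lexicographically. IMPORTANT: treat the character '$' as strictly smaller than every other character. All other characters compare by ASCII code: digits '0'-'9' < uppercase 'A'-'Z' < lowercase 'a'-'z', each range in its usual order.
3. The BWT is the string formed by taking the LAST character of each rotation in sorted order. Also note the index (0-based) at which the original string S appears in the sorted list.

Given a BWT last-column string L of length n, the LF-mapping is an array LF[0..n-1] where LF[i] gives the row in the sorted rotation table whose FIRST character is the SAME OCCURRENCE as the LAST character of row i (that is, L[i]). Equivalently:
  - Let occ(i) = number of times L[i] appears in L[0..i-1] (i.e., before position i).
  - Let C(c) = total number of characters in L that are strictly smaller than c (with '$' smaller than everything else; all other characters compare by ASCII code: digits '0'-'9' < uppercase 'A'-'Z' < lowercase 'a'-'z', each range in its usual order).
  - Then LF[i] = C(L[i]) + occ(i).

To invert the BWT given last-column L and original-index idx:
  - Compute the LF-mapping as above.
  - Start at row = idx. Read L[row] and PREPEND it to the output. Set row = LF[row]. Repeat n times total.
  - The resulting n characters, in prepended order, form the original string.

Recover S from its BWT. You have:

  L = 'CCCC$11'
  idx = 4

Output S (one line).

Answer: C1C1CC$

Derivation:
LF mapping: 3 4 5 6 0 1 2
Walk LF starting at row 4, prepending L[row]:
  step 1: row=4, L[4]='$', prepend. Next row=LF[4]=0
  step 2: row=0, L[0]='C', prepend. Next row=LF[0]=3
  step 3: row=3, L[3]='C', prepend. Next row=LF[3]=6
  step 4: row=6, L[6]='1', prepend. Next row=LF[6]=2
  step 5: row=2, L[2]='C', prepend. Next row=LF[2]=5
  step 6: row=5, L[5]='1', prepend. Next row=LF[5]=1
  step 7: row=1, L[1]='C', prepend. Next row=LF[1]=4
Reversed output: C1C1CC$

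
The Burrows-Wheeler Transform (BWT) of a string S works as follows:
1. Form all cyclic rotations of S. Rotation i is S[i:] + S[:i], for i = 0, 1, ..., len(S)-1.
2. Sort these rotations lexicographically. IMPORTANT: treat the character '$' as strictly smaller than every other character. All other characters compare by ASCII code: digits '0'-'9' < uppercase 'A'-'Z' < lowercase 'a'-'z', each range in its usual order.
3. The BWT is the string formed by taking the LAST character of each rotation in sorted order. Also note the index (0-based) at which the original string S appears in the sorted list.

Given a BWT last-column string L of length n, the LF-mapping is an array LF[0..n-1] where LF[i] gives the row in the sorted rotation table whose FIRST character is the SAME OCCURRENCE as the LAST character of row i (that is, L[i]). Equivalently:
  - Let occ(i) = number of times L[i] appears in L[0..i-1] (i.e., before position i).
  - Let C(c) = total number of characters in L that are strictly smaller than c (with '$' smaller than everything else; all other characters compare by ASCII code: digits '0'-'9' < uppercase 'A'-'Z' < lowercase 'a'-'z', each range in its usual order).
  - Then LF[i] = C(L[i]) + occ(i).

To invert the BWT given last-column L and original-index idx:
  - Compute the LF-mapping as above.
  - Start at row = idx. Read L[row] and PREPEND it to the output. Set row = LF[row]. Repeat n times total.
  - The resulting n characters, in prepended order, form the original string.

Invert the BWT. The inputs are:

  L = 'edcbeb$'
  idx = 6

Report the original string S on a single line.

Answer: edbcbe$

Derivation:
LF mapping: 5 4 3 1 6 2 0
Walk LF starting at row 6, prepending L[row]:
  step 1: row=6, L[6]='$', prepend. Next row=LF[6]=0
  step 2: row=0, L[0]='e', prepend. Next row=LF[0]=5
  step 3: row=5, L[5]='b', prepend. Next row=LF[5]=2
  step 4: row=2, L[2]='c', prepend. Next row=LF[2]=3
  step 5: row=3, L[3]='b', prepend. Next row=LF[3]=1
  step 6: row=1, L[1]='d', prepend. Next row=LF[1]=4
  step 7: row=4, L[4]='e', prepend. Next row=LF[4]=6
Reversed output: edbcbe$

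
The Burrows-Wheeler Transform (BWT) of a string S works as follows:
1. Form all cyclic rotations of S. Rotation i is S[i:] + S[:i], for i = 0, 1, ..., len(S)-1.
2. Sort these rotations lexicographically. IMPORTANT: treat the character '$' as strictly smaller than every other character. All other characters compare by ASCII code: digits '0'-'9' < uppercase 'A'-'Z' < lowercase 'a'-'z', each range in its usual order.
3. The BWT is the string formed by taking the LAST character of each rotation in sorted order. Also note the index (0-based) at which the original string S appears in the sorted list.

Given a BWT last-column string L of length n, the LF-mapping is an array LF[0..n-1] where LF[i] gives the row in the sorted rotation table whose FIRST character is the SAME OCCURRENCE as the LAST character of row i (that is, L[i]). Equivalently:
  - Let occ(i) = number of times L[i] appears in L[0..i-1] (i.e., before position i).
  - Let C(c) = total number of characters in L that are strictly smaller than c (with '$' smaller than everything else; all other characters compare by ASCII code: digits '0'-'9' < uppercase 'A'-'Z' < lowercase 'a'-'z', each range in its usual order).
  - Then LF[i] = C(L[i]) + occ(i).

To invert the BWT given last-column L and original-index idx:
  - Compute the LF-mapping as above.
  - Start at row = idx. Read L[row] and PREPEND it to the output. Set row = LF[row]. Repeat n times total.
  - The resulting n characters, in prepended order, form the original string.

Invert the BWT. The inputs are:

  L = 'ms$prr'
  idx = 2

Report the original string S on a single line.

LF mapping: 1 5 0 2 3 4
Walk LF starting at row 2, prepending L[row]:
  step 1: row=2, L[2]='$', prepend. Next row=LF[2]=0
  step 2: row=0, L[0]='m', prepend. Next row=LF[0]=1
  step 3: row=1, L[1]='s', prepend. Next row=LF[1]=5
  step 4: row=5, L[5]='r', prepend. Next row=LF[5]=4
  step 5: row=4, L[4]='r', prepend. Next row=LF[4]=3
  step 6: row=3, L[3]='p', prepend. Next row=LF[3]=2
Reversed output: prrsm$

Answer: prrsm$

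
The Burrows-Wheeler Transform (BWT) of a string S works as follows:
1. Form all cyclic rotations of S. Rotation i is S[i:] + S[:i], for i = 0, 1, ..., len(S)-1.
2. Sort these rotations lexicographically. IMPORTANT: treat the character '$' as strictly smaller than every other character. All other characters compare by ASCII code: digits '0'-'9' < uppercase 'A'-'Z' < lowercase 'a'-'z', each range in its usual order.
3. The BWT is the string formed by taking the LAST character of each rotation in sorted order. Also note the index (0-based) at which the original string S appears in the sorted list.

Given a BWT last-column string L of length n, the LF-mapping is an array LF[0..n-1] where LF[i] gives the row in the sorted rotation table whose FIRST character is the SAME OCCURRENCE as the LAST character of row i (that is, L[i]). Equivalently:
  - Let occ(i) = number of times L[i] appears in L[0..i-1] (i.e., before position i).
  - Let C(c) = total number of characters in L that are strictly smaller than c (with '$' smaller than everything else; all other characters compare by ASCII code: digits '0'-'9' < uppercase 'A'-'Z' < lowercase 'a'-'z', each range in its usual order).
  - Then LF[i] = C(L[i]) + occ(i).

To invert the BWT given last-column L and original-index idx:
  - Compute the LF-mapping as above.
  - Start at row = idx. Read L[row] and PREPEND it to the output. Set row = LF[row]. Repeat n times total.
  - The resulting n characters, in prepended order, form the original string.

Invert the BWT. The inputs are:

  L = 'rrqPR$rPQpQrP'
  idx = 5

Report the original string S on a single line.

LF mapping: 9 10 8 1 6 0 11 2 4 7 5 12 3
Walk LF starting at row 5, prepending L[row]:
  step 1: row=5, L[5]='$', prepend. Next row=LF[5]=0
  step 2: row=0, L[0]='r', prepend. Next row=LF[0]=9
  step 3: row=9, L[9]='p', prepend. Next row=LF[9]=7
  step 4: row=7, L[7]='P', prepend. Next row=LF[7]=2
  step 5: row=2, L[2]='q', prepend. Next row=LF[2]=8
  step 6: row=8, L[8]='Q', prepend. Next row=LF[8]=4
  step 7: row=4, L[4]='R', prepend. Next row=LF[4]=6
  step 8: row=6, L[6]='r', prepend. Next row=LF[6]=11
  step 9: row=11, L[11]='r', prepend. Next row=LF[11]=12
  step 10: row=12, L[12]='P', prepend. Next row=LF[12]=3
  step 11: row=3, L[3]='P', prepend. Next row=LF[3]=1
  step 12: row=1, L[1]='r', prepend. Next row=LF[1]=10
  step 13: row=10, L[10]='Q', prepend. Next row=LF[10]=5
Reversed output: QrPPrrRQqPpr$

Answer: QrPPrrRQqPpr$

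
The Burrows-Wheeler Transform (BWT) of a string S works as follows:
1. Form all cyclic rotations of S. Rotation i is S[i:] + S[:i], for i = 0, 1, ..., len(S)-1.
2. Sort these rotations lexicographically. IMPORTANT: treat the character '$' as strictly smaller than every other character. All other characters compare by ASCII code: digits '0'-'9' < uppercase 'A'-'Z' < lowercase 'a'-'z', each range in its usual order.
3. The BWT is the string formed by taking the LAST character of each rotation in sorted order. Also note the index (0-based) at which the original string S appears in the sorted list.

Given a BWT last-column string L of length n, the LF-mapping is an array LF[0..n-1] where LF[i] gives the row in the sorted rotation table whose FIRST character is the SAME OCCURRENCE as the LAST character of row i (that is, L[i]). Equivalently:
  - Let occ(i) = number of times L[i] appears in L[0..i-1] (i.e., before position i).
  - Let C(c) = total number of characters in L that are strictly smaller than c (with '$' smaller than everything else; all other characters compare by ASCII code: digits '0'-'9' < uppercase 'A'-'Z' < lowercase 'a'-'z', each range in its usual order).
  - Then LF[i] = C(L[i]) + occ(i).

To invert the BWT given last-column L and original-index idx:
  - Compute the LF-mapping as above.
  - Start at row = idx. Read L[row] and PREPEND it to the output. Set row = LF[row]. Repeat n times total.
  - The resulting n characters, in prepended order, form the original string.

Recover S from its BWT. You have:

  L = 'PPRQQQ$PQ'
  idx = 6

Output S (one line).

Answer: QQQPQRPP$

Derivation:
LF mapping: 1 2 8 4 5 6 0 3 7
Walk LF starting at row 6, prepending L[row]:
  step 1: row=6, L[6]='$', prepend. Next row=LF[6]=0
  step 2: row=0, L[0]='P', prepend. Next row=LF[0]=1
  step 3: row=1, L[1]='P', prepend. Next row=LF[1]=2
  step 4: row=2, L[2]='R', prepend. Next row=LF[2]=8
  step 5: row=8, L[8]='Q', prepend. Next row=LF[8]=7
  step 6: row=7, L[7]='P', prepend. Next row=LF[7]=3
  step 7: row=3, L[3]='Q', prepend. Next row=LF[3]=4
  step 8: row=4, L[4]='Q', prepend. Next row=LF[4]=5
  step 9: row=5, L[5]='Q', prepend. Next row=LF[5]=6
Reversed output: QQQPQRPP$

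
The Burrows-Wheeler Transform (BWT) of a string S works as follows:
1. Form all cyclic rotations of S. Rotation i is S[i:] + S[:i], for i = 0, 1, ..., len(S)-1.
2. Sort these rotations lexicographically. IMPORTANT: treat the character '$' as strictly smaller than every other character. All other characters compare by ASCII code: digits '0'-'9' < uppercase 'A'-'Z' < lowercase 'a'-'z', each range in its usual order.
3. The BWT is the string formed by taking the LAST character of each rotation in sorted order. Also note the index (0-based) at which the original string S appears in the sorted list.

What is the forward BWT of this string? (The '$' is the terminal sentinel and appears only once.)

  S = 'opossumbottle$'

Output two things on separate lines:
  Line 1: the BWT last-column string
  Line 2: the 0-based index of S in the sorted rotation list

Answer: emltu$pboostos
5

Derivation:
All 14 rotations (rotation i = S[i:]+S[:i]):
  rot[0] = opossumbottle$
  rot[1] = possumbottle$o
  rot[2] = ossumbottle$op
  rot[3] = ssumbottle$opo
  rot[4] = sumbottle$opos
  rot[5] = umbottle$oposs
  rot[6] = mbottle$opossu
  rot[7] = bottle$opossum
  rot[8] = ottle$opossumb
  rot[9] = ttle$opossumbo
  rot[10] = tle$opossumbot
  rot[11] = le$opossumbott
  rot[12] = e$opossumbottl
  rot[13] = $opossumbottle
Sorted (with $ < everything):
  sorted[0] = $opossumbottle  (last char: 'e')
  sorted[1] = bottle$opossum  (last char: 'm')
  sorted[2] = e$opossumbottl  (last char: 'l')
  sorted[3] = le$opossumbott  (last char: 't')
  sorted[4] = mbottle$opossu  (last char: 'u')
  sorted[5] = opossumbottle$  (last char: '$')
  sorted[6] = ossumbottle$op  (last char: 'p')
  sorted[7] = ottle$opossumb  (last char: 'b')
  sorted[8] = possumbottle$o  (last char: 'o')
  sorted[9] = ssumbottle$opo  (last char: 'o')
  sorted[10] = sumbottle$opos  (last char: 's')
  sorted[11] = tle$opossumbot  (last char: 't')
  sorted[12] = ttle$opossumbo  (last char: 'o')
  sorted[13] = umbottle$oposs  (last char: 's')
Last column: emltu$pboostos
Original string S is at sorted index 5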